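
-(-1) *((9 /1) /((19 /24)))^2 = 46656 /361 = 129.24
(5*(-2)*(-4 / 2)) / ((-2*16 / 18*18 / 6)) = -15 / 4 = -3.75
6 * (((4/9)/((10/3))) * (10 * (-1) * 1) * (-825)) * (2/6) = 2200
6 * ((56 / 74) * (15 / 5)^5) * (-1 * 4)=-163296 / 37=-4413.41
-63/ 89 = -0.71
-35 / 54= -0.65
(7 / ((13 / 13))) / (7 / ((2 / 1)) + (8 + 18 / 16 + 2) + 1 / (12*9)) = 1512 / 3161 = 0.48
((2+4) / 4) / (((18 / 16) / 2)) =8 / 3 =2.67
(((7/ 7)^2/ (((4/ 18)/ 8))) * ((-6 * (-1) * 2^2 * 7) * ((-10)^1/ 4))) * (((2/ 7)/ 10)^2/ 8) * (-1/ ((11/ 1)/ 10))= 108/ 77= 1.40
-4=-4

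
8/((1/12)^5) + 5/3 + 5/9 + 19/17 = 304570879/153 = 1990659.34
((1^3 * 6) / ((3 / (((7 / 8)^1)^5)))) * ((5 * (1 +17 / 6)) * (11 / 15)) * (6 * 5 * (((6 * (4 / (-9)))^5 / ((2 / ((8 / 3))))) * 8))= -1360694720 / 2187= -622174.08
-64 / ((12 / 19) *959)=-304 / 2877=-0.11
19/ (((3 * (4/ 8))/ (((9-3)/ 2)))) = 38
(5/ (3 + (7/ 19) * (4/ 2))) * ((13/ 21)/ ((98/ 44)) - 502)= -49045840/ 73059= -671.32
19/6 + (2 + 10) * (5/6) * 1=79/6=13.17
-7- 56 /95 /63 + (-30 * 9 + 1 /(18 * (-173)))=-81947773 /295830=-277.01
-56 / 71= -0.79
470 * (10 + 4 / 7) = 34780 / 7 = 4968.57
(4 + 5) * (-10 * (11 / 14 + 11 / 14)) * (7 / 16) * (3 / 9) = -165 / 8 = -20.62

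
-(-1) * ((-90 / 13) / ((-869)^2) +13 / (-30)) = -127624909 / 294512790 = -0.43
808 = 808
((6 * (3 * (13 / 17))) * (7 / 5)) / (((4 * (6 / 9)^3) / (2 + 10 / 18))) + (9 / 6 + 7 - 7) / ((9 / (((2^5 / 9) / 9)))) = 13753933 / 330480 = 41.62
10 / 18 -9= -76 / 9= -8.44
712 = 712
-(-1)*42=42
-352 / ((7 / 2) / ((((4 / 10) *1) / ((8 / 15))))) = -528 / 7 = -75.43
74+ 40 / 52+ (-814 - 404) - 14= -15044 / 13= -1157.23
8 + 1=9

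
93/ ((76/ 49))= 59.96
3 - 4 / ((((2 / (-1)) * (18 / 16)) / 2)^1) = 6.56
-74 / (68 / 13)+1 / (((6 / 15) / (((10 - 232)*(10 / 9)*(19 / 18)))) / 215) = -128486237 / 918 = -139963.22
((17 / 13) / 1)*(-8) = -10.46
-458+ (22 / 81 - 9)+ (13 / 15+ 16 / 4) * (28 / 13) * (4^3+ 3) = 1240271 / 5265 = 235.57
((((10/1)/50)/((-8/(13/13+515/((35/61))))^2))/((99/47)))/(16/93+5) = 77898505/336336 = 231.61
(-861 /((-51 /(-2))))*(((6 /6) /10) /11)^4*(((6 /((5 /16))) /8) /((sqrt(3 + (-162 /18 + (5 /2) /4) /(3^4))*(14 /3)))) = -3321*sqrt(3754) /2919872931250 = -0.00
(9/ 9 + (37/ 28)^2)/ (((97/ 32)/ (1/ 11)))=4306/ 52283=0.08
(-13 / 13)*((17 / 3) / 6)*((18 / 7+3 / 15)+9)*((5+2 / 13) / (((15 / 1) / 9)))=-234634 / 6825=-34.38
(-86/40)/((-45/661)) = 28423/900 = 31.58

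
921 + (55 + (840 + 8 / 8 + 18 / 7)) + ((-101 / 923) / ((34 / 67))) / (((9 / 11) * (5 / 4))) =8992489897 / 4942665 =1819.36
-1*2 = -2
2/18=1/9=0.11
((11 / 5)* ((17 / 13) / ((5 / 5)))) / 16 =187 / 1040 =0.18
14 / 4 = 7 / 2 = 3.50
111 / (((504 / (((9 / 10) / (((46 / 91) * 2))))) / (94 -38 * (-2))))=24531 / 736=33.33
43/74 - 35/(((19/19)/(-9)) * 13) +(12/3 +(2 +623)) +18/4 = 316648/481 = 658.31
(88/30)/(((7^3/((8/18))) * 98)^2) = 176/343207427535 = 0.00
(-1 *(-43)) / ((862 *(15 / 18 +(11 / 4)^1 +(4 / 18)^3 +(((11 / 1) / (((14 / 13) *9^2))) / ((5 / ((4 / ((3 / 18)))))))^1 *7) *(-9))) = -0.00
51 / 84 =17 / 28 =0.61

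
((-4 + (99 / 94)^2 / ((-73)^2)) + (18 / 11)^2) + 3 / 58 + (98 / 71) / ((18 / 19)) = 19699534272041 / 105580971496044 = 0.19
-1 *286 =-286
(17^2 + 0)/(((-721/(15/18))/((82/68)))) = -3485/8652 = -0.40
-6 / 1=-6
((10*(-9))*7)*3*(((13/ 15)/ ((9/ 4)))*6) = -4368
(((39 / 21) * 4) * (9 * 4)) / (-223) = -1872 / 1561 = -1.20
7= 7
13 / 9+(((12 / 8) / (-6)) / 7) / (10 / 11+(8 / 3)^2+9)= 612449 / 424620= 1.44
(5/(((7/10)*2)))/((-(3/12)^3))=-1600/7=-228.57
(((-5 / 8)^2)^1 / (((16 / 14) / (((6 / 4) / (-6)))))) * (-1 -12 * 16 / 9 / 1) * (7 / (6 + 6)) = 82075 / 73728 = 1.11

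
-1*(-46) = 46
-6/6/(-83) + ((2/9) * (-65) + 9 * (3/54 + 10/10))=-7369/1494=-4.93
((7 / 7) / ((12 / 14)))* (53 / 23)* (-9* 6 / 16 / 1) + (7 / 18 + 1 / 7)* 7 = -17723 / 3312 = -5.35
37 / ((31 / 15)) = 555 / 31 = 17.90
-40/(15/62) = -496/3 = -165.33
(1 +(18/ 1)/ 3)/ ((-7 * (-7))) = 0.14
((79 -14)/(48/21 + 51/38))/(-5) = -3458/965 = -3.58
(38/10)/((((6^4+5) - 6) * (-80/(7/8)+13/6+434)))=114/13393075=0.00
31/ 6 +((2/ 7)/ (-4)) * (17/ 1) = 83/ 21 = 3.95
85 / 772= 0.11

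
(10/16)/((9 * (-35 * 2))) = -0.00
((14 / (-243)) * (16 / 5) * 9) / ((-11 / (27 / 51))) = 224 / 2805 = 0.08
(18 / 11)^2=324 / 121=2.68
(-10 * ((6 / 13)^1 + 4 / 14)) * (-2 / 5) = 272 / 91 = 2.99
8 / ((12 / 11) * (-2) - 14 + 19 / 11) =-88 / 159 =-0.55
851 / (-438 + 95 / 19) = -851 / 433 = -1.97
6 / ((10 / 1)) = 0.60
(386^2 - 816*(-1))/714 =74906/357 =209.82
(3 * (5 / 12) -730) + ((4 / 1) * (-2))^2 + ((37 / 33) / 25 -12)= -2233127 / 3300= -676.71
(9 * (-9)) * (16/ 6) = -216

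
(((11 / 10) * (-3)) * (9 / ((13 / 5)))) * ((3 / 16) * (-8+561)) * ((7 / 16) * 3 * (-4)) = 10347183 / 1664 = 6218.26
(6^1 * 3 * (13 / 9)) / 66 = 13 / 33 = 0.39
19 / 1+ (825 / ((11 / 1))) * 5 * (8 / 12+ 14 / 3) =2019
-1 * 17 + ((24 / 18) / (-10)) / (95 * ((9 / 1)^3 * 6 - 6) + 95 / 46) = -4867505117 / 286323825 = -17.00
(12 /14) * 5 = 30 /7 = 4.29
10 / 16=5 / 8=0.62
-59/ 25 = -2.36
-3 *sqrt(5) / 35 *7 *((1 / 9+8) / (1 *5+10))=-73 *sqrt(5) / 225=-0.73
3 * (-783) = -2349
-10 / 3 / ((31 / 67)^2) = -44890 / 2883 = -15.57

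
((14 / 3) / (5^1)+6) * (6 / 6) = 104 / 15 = 6.93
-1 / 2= -0.50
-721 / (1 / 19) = -13699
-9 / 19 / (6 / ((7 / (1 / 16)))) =-168 / 19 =-8.84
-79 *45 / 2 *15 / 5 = -10665 / 2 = -5332.50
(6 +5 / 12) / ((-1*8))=-77 / 96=-0.80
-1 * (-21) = 21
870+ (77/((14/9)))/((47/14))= 41583/47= 884.74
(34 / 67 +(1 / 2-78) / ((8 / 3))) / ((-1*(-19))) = -30611 / 20368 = -1.50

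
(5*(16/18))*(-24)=-320/3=-106.67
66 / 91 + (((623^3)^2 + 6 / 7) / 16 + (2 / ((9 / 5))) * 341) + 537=6840914172333386615 / 1872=3654334493767834.73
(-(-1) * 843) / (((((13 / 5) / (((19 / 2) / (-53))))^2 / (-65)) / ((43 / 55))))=-203.61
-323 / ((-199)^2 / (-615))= 198645 / 39601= 5.02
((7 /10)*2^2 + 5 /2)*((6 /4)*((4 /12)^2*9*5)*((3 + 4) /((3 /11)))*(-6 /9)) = -4081 /6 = -680.17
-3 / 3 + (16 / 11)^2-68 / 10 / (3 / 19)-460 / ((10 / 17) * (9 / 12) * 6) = -215.73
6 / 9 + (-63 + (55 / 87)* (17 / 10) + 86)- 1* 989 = -55927 / 58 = -964.26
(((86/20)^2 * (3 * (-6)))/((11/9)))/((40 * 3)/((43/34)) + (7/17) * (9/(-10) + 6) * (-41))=-2146689/69245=-31.00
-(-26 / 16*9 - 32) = 373 / 8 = 46.62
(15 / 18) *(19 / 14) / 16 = 95 / 1344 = 0.07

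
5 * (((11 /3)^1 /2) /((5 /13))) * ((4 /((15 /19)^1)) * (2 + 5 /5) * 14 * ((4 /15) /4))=76076 /225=338.12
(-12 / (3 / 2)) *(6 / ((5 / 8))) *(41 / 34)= -7872 / 85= -92.61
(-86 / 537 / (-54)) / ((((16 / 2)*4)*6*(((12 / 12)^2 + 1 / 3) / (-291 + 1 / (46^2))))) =-26477465 / 7854050304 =-0.00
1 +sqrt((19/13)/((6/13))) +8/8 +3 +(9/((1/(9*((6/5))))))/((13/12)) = sqrt(114)/6 +6157/65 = 96.50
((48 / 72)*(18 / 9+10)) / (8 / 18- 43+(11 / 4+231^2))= 288 / 1919563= 0.00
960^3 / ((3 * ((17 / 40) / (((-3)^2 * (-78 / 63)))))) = -920125440000 / 119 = -7732146554.62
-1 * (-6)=6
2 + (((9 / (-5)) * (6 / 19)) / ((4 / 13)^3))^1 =-53239 / 3040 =-17.51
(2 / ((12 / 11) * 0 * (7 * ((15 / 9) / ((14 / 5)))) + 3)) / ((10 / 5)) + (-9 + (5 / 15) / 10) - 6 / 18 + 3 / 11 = -2869 / 330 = -8.69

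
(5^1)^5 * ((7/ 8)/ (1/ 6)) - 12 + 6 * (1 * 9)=65793/ 4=16448.25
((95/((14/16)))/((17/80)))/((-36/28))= -60800/153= -397.39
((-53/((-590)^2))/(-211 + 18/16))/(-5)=-106/730574875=-0.00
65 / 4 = 16.25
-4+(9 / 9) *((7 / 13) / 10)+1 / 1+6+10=1697 / 130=13.05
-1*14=-14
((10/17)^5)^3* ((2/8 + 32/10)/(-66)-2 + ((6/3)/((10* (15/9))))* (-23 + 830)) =0.03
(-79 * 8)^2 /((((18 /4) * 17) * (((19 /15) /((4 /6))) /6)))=15976960 /969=16488.09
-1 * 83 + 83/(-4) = -415/4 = -103.75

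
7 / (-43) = -0.16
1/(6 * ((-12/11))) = -11/72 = -0.15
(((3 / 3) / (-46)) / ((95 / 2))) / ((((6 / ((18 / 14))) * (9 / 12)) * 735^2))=-2 / 8262741375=-0.00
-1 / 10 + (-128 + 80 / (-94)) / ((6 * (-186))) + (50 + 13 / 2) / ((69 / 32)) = 79074301 / 3015990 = 26.22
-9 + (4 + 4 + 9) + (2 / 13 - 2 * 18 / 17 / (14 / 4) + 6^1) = 20960 / 1547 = 13.55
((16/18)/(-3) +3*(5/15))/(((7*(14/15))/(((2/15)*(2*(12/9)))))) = 152/3969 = 0.04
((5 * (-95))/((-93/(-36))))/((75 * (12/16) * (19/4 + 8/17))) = -20672/33015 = -0.63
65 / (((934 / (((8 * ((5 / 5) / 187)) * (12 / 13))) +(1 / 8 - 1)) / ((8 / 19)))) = 4992 / 4313893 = 0.00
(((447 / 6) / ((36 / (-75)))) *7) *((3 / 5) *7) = -36505 / 8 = -4563.12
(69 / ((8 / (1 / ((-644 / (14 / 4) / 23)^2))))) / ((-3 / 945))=-42.45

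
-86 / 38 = -43 / 19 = -2.26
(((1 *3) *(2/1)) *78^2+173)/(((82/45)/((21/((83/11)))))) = 56017.84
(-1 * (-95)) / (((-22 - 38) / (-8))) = 38 / 3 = 12.67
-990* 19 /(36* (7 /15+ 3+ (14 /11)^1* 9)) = -172425 /4924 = -35.02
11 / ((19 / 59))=649 / 19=34.16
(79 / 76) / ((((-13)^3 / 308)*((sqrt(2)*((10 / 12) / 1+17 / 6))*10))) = -1659*sqrt(2) / 834860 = -0.00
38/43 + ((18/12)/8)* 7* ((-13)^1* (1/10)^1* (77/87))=-0.63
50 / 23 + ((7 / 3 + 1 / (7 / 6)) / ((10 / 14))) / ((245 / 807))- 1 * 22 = -144071 / 28175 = -5.11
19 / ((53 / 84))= 30.11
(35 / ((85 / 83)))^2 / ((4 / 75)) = 25317075 / 1156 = 21900.58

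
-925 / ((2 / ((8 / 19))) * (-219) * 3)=3700 / 12483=0.30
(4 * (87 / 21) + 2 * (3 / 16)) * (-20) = -4745 / 14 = -338.93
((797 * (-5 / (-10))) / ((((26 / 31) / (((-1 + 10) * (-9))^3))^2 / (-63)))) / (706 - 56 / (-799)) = -3629592730071872413983 / 254243600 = -14276043645039.14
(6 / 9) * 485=970 / 3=323.33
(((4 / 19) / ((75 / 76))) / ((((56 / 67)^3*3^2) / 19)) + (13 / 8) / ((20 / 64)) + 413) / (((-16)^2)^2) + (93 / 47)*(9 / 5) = 3.57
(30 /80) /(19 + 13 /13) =3 /160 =0.02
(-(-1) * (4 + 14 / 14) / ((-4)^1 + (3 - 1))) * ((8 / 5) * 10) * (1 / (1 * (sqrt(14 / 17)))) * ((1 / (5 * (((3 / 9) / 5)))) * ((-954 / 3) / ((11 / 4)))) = 76320 * sqrt(238) / 77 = 15291.01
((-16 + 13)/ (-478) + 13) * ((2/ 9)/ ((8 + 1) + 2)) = 6217/ 23661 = 0.26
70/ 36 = 35/ 18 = 1.94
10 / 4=5 / 2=2.50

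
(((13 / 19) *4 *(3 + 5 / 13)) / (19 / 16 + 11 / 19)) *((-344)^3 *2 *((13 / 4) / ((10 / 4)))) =-1490223235072 / 2685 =-555017964.65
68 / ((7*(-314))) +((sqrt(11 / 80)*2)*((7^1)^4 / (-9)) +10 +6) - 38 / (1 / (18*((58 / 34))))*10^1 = -217699290 / 18683 - 2401*sqrt(55) / 90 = -11850.11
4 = 4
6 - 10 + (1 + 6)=3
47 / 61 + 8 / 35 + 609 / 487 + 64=68882666 / 1039745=66.25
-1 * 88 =-88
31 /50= 0.62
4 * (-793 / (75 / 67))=-212524 / 75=-2833.65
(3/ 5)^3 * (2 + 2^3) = 54/ 25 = 2.16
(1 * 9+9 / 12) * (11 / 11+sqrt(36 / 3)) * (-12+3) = -351 * sqrt(3) / 2-351 / 4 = -391.72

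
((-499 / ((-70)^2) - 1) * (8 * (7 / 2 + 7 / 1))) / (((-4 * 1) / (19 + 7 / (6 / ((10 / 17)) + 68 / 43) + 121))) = 32960895 / 10132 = 3253.15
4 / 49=0.08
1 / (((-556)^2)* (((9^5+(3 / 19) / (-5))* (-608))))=-5 / 55492652181504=-0.00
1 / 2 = 0.50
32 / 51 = 0.63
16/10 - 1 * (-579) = 2903/5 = 580.60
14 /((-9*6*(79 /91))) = -637 /2133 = -0.30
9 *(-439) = -3951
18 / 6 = 3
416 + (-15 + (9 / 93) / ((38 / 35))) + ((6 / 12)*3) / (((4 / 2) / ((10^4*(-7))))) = -52098.91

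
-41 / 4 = -10.25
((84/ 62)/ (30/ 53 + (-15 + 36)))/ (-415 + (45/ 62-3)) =-1484/ 9856851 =-0.00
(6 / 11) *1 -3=-27 / 11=-2.45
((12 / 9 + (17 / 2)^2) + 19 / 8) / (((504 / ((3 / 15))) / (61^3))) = 413786363 / 60480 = 6841.71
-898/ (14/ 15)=-6735/ 7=-962.14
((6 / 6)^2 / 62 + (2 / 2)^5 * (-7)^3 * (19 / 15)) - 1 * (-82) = -327779 / 930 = -352.45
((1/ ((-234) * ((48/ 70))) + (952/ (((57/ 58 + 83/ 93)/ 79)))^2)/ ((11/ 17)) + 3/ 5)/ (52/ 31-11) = -2023228033359866299/ 7587637200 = -266647966.95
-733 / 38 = -19.29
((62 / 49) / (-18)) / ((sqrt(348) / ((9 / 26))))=-31 * sqrt(87) / 221676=-0.00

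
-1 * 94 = -94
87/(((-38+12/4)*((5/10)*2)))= -87/35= -2.49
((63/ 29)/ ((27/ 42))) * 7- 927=-26197/ 29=-903.34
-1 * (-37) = 37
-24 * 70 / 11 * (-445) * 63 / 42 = 1121400 / 11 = 101945.45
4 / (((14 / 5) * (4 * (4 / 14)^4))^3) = 5044200875 / 524288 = 9621.05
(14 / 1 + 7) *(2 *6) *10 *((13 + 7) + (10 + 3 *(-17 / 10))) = 62748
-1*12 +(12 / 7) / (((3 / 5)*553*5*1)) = -46448 / 3871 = -12.00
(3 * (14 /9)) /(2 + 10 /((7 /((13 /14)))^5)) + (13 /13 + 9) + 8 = 551491935158 /27123193299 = 20.33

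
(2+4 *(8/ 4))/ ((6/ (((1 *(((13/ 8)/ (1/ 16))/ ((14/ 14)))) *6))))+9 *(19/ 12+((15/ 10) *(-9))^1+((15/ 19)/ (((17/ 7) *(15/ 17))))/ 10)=153.08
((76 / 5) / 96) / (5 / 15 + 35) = 19 / 4240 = 0.00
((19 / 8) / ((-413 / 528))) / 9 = -418 / 1239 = -0.34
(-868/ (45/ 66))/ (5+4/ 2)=-2728/ 15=-181.87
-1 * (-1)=1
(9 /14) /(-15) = -3 /70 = -0.04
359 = 359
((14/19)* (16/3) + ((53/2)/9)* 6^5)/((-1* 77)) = -1305296/4389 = -297.40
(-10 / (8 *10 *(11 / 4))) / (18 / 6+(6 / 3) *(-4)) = 1 / 110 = 0.01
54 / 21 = 18 / 7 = 2.57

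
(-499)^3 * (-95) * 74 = 873488037970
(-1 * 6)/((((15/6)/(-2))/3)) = 72/5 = 14.40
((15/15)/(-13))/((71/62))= -62/923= -0.07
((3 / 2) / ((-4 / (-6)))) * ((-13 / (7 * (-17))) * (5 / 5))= 117 / 476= 0.25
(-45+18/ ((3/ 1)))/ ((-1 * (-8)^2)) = 39/ 64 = 0.61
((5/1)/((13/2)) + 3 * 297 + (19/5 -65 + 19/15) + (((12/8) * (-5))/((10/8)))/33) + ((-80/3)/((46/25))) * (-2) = 14153218/16445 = 860.64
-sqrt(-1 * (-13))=-sqrt(13)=-3.61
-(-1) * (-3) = -3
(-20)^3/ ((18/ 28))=-112000/ 9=-12444.44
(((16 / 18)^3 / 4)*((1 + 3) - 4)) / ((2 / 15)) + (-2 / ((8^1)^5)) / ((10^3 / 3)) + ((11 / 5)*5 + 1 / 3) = 11.33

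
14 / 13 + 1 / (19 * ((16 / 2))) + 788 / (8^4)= 322707 / 252928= 1.28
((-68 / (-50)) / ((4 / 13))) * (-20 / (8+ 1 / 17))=-10.97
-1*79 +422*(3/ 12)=53/ 2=26.50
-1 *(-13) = 13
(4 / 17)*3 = 12 / 17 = 0.71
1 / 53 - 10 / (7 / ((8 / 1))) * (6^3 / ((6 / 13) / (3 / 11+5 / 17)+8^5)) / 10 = 94942615 / 8376331523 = 0.01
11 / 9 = 1.22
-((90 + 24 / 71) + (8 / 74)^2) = -8781902 / 97199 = -90.35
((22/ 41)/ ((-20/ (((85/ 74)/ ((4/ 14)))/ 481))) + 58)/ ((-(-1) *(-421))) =-338568819/ 2457552136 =-0.14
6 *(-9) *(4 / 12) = -18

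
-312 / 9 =-104 / 3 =-34.67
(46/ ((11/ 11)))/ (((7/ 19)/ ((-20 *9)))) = -157320/ 7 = -22474.29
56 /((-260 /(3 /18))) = -7 /195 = -0.04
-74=-74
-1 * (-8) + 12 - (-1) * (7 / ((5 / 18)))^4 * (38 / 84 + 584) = 147309701516 / 625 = 235695522.43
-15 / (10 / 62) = -93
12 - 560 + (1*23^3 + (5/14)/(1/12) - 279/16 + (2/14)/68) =22097539/1904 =11605.85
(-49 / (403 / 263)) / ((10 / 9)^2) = -1043847 / 40300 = -25.90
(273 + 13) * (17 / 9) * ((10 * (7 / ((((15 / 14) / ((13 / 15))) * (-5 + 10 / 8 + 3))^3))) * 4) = -105050257055744 / 553584375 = -189763.77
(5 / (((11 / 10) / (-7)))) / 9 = -350 / 99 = -3.54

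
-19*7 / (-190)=7 / 10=0.70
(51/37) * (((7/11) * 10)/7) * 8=4080/407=10.02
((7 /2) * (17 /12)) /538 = 119 /12912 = 0.01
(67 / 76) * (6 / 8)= 201 / 304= 0.66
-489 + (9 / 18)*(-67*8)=-757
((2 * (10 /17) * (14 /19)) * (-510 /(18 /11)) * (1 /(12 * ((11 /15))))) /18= -875 /513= -1.71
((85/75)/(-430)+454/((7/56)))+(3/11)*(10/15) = 257703113/70950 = 3632.18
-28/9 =-3.11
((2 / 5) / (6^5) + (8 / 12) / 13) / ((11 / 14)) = 0.07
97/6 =16.17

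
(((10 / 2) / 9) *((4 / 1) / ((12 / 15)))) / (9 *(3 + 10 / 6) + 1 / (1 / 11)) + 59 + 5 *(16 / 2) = 47248 / 477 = 99.05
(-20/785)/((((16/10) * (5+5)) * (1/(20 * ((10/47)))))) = -50/7379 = -0.01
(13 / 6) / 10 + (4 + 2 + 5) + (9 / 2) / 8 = 11.78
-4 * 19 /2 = -38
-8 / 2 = -4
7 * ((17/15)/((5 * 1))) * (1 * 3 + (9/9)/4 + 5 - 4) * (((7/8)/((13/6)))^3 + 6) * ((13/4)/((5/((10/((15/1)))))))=575144969/32448000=17.73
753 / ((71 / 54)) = 40662 / 71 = 572.70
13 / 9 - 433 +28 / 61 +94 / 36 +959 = 582505 / 1098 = 530.51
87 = 87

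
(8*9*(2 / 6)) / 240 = 1 / 10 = 0.10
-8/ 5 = -1.60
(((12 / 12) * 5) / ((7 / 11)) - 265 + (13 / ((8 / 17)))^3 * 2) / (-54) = -75096227 / 96768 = -776.04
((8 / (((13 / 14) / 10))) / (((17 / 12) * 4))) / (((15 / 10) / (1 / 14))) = 160 / 221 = 0.72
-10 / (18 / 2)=-10 / 9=-1.11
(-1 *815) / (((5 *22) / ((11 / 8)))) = -163 / 16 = -10.19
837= 837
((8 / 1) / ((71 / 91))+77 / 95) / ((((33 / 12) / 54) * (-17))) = -12.78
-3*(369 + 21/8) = -8919/8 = -1114.88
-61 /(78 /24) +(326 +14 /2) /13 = 89 /13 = 6.85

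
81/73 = 1.11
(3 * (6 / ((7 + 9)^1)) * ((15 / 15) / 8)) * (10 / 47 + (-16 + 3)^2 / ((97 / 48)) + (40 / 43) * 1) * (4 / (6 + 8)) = 74782899 / 21956144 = 3.41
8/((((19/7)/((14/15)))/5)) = 784/57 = 13.75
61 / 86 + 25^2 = 53811 / 86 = 625.71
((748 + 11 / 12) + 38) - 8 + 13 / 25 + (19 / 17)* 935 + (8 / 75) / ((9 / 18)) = 36493 / 20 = 1824.65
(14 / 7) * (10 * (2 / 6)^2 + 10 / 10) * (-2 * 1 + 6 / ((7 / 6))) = 836 / 63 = 13.27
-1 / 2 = -0.50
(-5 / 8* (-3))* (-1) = -15 / 8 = -1.88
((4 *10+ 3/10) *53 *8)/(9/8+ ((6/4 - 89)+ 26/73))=-49894624/251175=-198.64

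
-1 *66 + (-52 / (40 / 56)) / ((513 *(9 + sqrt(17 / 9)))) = -1116333 / 16910 + 91 *sqrt(17) / 152190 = -66.01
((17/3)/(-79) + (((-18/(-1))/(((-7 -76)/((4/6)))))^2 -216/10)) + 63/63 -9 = -29.65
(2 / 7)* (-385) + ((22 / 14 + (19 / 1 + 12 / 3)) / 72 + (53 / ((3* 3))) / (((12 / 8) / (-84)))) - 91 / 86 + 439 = -4049 / 2709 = -1.49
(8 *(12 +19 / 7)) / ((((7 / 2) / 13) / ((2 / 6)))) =21424 / 147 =145.74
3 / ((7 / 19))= 57 / 7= 8.14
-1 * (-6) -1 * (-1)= 7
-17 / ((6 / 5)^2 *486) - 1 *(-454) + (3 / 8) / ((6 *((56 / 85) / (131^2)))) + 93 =4261971439 / 1959552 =2174.97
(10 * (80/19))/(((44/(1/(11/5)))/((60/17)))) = 60000/39083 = 1.54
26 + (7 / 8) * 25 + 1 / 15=5753 / 120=47.94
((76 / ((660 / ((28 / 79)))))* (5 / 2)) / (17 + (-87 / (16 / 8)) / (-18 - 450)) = 27664 / 4634377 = 0.01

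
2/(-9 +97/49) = -49/172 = -0.28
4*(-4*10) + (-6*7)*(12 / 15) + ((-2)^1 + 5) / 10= -1933 / 10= -193.30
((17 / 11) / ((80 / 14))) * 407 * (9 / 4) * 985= 7806519 / 32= 243953.72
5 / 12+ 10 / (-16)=-5 / 24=-0.21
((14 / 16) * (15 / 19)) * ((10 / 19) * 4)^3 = 840000 / 130321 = 6.45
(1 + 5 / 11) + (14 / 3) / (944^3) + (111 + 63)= 2435367751757 / 13880334336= 175.45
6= 6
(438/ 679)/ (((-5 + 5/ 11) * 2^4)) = -2409/ 271600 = -0.01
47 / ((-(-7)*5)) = 47 / 35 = 1.34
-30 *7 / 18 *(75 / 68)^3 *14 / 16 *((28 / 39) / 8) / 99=-26796875 / 2158261248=-0.01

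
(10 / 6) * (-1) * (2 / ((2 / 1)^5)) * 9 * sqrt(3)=-15 * sqrt(3) / 16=-1.62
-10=-10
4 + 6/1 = 10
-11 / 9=-1.22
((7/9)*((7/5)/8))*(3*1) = 49/120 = 0.41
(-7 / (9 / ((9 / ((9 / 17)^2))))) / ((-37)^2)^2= -2023 / 151807041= -0.00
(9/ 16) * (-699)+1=-6275/ 16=-392.19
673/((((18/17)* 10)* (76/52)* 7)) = 148733/23940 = 6.21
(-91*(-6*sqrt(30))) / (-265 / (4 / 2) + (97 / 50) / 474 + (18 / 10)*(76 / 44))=-142342200*sqrt(30) / 33731143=-23.11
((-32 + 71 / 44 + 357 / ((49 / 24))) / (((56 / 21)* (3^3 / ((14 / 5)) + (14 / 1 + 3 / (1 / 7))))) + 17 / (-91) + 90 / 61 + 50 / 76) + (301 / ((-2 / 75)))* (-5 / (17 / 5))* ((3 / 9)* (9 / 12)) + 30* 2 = 830912787804993 / 197227030000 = 4212.98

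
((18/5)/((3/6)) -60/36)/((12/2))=83/90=0.92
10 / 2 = 5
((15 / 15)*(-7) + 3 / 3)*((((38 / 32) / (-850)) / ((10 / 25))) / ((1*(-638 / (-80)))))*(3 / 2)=171 / 43384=0.00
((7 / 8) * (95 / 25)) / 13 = 133 / 520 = 0.26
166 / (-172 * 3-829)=-166 / 1345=-0.12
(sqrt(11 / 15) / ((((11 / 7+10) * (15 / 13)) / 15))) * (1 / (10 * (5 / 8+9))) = 52 * sqrt(165) / 66825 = 0.01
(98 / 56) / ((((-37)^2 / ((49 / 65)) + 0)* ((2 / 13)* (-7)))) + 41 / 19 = 2244229 / 1040440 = 2.16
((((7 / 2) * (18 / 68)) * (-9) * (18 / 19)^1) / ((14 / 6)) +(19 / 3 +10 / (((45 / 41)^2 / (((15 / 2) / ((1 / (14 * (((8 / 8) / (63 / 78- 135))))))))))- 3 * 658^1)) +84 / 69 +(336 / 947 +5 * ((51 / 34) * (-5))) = -1334416417685603 / 662742880389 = -2013.48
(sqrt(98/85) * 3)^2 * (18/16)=11.67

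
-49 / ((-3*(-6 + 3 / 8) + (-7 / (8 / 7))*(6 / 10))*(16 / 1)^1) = -0.23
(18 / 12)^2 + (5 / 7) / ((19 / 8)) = 2.55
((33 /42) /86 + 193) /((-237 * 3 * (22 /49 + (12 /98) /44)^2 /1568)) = -2085.61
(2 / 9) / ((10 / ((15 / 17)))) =1 / 51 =0.02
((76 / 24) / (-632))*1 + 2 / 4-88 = -331819 / 3792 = -87.51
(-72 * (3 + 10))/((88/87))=-10179/11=-925.36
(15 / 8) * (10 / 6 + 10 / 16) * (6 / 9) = 275 / 96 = 2.86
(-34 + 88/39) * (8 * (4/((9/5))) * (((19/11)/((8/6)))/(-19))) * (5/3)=247600/3861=64.13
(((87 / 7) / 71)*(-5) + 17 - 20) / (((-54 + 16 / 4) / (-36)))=-34668 / 12425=-2.79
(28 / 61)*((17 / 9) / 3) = 476 / 1647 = 0.29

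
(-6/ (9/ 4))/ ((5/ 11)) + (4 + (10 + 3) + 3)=212/ 15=14.13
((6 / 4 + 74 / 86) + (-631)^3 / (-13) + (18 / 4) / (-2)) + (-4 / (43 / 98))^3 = 79898092816275 / 4134364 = 19325364.87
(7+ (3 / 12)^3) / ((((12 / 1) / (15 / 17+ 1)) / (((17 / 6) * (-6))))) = -449 / 24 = -18.71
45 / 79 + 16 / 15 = 1.64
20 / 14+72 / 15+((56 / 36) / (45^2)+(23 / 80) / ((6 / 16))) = 1785031 / 255150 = 7.00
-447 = -447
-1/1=-1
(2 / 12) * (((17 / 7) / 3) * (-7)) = -17 / 18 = -0.94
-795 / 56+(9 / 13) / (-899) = -9291669 / 654472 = -14.20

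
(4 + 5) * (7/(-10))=-63/10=-6.30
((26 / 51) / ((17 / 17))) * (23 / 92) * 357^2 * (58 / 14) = 134589 / 2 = 67294.50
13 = 13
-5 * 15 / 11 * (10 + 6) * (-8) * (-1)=-9600 / 11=-872.73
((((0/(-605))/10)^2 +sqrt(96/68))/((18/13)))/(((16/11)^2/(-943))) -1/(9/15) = -1483339 * sqrt(102)/39168 -5/3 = -384.15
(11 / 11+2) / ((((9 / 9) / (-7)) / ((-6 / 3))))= 42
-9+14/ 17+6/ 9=-383/ 51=-7.51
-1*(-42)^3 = 74088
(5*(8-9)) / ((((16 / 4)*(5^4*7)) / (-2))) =1 / 1750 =0.00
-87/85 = -1.02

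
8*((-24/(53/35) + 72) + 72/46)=562848/1219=461.73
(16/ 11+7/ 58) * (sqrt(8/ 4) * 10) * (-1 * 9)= -45225 * sqrt(2)/ 319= -200.49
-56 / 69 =-0.81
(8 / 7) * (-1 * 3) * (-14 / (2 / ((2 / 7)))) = 48 / 7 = 6.86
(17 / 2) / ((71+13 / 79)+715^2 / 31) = 41633 / 81122114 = 0.00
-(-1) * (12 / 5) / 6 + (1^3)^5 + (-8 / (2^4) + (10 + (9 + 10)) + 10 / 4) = 162 / 5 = 32.40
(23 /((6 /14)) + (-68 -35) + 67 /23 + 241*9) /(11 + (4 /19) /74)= 192.91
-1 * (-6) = 6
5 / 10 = 1 / 2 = 0.50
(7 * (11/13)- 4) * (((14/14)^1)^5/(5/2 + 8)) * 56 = 400/39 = 10.26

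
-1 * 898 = -898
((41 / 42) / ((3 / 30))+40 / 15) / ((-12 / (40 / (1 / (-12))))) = 3480 / 7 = 497.14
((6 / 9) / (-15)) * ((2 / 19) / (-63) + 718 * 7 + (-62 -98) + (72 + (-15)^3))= -3741818 / 53865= -69.47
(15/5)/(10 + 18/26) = 39/139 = 0.28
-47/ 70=-0.67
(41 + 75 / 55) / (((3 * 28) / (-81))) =-6291 / 154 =-40.85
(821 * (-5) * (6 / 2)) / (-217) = 56.75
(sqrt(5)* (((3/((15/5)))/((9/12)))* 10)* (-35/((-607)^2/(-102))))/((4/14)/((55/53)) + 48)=9163000* sqrt(5)/3423996557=0.01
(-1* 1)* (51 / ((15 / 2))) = -34 / 5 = -6.80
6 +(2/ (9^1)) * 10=74/ 9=8.22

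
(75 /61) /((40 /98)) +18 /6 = 1467 /244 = 6.01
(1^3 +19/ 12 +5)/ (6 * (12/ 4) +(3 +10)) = 91/ 372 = 0.24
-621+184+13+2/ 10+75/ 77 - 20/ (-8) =-420.33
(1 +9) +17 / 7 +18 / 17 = 1605 / 119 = 13.49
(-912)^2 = 831744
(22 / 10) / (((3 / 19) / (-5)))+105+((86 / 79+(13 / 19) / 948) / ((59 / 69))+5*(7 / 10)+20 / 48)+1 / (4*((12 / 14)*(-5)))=430031467 / 10627080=40.47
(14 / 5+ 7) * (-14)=-686 / 5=-137.20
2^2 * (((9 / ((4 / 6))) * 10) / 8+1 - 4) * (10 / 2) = 555 / 2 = 277.50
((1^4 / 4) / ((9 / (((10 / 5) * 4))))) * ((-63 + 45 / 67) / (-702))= 464 / 23517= 0.02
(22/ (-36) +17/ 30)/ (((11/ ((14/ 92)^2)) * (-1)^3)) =49/ 523710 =0.00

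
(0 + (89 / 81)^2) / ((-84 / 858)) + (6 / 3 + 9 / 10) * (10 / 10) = -2165816 / 229635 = -9.43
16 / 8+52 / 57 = 2.91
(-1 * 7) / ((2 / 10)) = -35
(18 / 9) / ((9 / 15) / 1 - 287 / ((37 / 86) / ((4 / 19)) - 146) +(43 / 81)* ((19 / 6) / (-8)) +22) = 641792160 / 7824577753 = 0.08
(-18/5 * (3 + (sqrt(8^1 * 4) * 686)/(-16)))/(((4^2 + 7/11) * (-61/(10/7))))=396/26047-3234 * sqrt(2)/3721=-1.21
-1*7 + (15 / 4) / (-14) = -407 / 56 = -7.27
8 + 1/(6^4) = 10369/1296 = 8.00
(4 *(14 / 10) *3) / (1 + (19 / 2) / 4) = 224 / 45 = 4.98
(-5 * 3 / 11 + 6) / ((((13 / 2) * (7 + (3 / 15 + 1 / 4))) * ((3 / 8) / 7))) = 38080 / 21307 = 1.79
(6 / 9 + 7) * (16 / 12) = 92 / 9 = 10.22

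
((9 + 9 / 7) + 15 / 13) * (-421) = -438261 / 91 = -4816.05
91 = 91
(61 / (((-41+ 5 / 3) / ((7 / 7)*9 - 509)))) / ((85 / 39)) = 356850 / 1003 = 355.78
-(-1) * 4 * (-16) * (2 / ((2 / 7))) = -448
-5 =-5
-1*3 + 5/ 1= 2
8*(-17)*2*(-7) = 1904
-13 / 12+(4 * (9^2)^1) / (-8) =-499 / 12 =-41.58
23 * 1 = 23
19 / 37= 0.51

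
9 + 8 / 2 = 13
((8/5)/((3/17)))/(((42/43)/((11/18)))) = 16082/2835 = 5.67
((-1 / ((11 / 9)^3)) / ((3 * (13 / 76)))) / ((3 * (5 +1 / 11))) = -1539 / 22022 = -0.07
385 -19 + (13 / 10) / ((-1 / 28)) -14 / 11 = 18058 / 55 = 328.33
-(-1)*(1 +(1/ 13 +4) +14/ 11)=908/ 143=6.35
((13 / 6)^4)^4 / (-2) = -117935.25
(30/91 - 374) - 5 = -34459/91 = -378.67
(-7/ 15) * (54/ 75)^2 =-756/ 3125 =-0.24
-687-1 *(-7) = -680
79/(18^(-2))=25596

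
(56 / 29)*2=112 / 29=3.86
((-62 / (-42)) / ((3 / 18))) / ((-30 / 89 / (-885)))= 162781 / 7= 23254.43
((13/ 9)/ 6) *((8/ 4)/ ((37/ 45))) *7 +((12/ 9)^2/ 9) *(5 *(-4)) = 0.15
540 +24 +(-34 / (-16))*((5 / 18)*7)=81811 / 144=568.13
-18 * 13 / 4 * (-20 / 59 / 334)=585 / 9853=0.06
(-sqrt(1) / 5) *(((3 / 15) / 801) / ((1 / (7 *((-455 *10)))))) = 1274 / 801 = 1.59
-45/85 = -9/17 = -0.53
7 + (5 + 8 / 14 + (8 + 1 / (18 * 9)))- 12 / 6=21067 / 1134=18.58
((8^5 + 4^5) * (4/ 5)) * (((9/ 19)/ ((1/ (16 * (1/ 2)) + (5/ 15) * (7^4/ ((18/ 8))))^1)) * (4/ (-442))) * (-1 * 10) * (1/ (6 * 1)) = 175177728/ 322730941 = 0.54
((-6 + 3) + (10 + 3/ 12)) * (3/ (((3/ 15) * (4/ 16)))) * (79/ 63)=11455/ 21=545.48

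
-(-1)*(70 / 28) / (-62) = -5 / 124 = -0.04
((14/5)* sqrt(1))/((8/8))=14/5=2.80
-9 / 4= -2.25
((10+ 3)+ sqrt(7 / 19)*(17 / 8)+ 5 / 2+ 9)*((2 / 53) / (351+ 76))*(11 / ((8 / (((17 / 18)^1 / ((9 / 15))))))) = 15895*sqrt(133) / 743020992+ 6545 / 1396656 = 0.00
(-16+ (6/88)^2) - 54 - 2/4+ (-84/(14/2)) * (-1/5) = -659163/9680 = -68.10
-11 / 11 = -1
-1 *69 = -69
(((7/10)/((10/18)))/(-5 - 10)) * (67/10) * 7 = -9849/2500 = -3.94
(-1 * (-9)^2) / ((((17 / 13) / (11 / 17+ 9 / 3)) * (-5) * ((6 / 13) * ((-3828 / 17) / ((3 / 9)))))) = -15717 / 108460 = -0.14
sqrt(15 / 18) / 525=sqrt(30) / 3150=0.00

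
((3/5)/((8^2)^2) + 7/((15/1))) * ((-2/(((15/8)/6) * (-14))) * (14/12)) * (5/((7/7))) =1.24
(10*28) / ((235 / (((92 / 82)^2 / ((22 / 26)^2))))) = 2.09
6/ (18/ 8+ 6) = 8/ 11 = 0.73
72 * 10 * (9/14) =3240/7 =462.86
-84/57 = -28/19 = -1.47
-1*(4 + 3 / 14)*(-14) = 59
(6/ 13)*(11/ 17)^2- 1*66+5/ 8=-1959103/ 30056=-65.18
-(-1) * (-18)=-18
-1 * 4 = -4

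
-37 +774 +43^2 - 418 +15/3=2173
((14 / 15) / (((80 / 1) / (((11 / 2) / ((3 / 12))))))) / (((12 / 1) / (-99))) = -847 / 400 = -2.12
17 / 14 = 1.21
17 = 17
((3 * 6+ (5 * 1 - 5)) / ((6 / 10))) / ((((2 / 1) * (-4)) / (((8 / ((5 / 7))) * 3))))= -126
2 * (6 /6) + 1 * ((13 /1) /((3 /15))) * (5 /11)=347 /11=31.55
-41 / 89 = -0.46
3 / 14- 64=-893 / 14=-63.79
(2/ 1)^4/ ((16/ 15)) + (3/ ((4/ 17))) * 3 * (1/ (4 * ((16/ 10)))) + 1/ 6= 8119/ 384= 21.14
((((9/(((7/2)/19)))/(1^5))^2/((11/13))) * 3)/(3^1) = 1520532/539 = 2821.02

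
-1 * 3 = -3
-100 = -100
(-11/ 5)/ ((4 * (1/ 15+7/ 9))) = -99/ 152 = -0.65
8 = 8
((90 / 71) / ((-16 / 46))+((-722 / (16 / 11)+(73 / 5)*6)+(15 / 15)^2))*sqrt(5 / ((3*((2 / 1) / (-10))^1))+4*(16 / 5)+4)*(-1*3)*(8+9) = 19863327*sqrt(1905) / 14200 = 61053.58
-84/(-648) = 7/54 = 0.13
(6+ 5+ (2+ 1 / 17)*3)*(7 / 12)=511 / 51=10.02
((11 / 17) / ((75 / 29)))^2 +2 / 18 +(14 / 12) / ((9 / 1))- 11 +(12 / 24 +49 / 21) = -38348467 / 4876875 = -7.86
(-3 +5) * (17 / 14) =17 / 7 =2.43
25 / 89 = 0.28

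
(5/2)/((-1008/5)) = -25/2016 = -0.01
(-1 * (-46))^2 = 2116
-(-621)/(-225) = -69/25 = -2.76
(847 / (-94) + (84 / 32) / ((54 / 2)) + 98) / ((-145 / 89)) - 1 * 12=-32718901 / 490680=-66.68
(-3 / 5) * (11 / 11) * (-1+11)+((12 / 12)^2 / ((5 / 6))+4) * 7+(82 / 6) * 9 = 767 / 5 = 153.40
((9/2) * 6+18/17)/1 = 28.06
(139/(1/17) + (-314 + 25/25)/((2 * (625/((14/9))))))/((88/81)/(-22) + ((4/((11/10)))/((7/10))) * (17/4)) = 2302437753/21467500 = 107.25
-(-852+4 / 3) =2552 / 3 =850.67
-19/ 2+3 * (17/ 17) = -13/ 2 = -6.50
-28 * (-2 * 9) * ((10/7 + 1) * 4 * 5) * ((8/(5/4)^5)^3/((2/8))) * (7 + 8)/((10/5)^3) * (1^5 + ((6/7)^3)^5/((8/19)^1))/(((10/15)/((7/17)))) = 2089091086675882136372772864/827909024473876953125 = 2523334.12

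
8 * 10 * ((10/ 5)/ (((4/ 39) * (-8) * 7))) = -195/ 7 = -27.86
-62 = -62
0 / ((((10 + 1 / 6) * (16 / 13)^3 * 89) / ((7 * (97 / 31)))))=0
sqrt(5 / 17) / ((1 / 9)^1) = 9 * sqrt(85) / 17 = 4.88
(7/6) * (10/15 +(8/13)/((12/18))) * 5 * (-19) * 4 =-82460/117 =-704.79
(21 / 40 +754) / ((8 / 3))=90543 / 320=282.95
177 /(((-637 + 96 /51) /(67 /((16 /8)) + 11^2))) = -43.06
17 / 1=17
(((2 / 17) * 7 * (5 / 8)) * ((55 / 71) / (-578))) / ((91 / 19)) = -5225 / 36277592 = -0.00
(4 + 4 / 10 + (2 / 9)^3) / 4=8039 / 7290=1.10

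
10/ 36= 5/ 18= 0.28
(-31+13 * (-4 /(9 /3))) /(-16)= 145 /48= 3.02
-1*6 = -6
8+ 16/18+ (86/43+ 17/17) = 11.89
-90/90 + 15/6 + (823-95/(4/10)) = 587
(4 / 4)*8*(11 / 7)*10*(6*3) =15840 / 7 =2262.86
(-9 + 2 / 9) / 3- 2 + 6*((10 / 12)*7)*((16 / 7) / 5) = 299 / 27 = 11.07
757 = 757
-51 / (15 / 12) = -204 / 5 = -40.80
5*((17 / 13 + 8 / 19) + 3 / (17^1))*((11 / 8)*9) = 495000 / 4199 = 117.89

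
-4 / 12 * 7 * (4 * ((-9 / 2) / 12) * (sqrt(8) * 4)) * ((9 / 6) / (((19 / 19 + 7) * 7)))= 3 * sqrt(2) / 4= 1.06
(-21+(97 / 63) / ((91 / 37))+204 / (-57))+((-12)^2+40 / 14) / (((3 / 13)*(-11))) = -98019388 / 1198197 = -81.81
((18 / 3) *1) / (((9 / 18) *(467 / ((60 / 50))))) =72 / 2335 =0.03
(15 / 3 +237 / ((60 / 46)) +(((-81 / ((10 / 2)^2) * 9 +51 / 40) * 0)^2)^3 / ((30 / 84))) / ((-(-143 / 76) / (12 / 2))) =425676 / 715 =595.35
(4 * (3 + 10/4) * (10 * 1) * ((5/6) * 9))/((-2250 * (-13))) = 11/195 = 0.06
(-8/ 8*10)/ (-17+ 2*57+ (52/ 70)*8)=-350/ 3603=-0.10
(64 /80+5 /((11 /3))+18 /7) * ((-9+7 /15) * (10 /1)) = -466688 /1155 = -404.06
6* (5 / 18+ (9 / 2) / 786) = 1337 / 786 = 1.70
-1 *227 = -227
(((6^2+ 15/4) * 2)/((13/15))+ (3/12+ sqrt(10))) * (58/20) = 29 * sqrt(10)/10+ 138707/520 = 275.91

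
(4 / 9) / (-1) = -4 / 9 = -0.44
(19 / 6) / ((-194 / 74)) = -703 / 582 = -1.21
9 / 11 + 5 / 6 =109 / 66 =1.65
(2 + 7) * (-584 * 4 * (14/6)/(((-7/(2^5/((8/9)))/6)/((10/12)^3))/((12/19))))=10512000/19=553263.16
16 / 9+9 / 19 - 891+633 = -43733 / 171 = -255.75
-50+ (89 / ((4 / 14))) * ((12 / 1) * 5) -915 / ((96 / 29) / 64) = 950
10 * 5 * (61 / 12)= 1525 / 6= 254.17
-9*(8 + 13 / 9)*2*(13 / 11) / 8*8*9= -19890 / 11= -1808.18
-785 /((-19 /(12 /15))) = 628 /19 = 33.05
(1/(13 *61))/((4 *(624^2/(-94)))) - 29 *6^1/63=-11939306825/4322852352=-2.76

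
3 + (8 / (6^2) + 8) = 101 / 9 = 11.22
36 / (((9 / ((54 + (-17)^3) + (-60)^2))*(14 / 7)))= -2518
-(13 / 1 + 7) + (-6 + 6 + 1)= -19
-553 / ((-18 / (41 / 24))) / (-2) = -22673 / 864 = -26.24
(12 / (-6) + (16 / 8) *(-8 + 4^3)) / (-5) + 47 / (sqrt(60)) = -22 + 47 *sqrt(15) / 30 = -15.93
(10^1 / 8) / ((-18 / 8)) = -5 / 9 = -0.56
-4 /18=-2 /9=-0.22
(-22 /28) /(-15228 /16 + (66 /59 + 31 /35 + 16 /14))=6490 /7835459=0.00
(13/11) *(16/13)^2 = 256/143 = 1.79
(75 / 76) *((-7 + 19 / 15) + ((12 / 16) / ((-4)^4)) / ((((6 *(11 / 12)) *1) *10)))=-4843475 / 856064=-5.66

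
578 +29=607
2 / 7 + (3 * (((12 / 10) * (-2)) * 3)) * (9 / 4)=-1691 / 35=-48.31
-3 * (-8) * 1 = 24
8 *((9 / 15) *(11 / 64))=33 / 40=0.82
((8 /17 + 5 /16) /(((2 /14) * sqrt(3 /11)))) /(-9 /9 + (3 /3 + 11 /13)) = 6461 * sqrt(33) /2992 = 12.40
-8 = -8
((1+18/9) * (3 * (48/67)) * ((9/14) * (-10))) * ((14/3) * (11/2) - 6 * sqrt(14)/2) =-598.61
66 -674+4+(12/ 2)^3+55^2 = 2637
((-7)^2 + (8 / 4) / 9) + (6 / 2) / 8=3571 / 72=49.60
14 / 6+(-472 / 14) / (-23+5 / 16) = 3235 / 847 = 3.82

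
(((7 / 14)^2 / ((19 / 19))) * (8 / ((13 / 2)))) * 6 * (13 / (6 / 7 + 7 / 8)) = 1344 / 97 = 13.86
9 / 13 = 0.69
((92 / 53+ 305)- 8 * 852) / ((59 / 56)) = -19319496 / 3127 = -6178.28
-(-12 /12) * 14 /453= 14 /453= 0.03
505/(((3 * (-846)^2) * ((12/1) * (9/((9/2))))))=505/51531552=0.00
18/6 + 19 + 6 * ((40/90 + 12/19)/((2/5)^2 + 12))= 24401/1083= 22.53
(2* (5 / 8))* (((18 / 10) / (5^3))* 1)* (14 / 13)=63 / 3250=0.02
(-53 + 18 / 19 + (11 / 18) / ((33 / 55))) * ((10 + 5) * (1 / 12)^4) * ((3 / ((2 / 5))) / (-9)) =1309025 / 42550272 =0.03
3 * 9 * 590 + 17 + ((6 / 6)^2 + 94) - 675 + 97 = 15464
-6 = -6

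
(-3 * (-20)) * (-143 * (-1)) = 8580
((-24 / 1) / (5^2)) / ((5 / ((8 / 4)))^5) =-768 / 78125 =-0.01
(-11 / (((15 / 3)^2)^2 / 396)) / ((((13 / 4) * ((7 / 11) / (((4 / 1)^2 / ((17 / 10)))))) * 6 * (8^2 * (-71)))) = 15972 / 13729625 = 0.00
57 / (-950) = -3 / 50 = -0.06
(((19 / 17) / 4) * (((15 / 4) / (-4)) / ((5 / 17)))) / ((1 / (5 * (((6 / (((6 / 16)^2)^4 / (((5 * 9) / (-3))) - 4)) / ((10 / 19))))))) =4258529280 / 335546507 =12.69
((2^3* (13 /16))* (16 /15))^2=10816 /225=48.07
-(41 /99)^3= -68921 /970299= -0.07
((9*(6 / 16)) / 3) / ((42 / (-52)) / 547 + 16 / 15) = 959985 / 908948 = 1.06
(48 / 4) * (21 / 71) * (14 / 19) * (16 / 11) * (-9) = -508032 / 14839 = -34.24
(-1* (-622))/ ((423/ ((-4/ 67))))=-2488/ 28341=-0.09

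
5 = 5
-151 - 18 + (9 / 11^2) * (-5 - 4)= -20530 / 121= -169.67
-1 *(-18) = 18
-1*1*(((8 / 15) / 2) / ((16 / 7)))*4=-0.47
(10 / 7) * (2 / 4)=0.71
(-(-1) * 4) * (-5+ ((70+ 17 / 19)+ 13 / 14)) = 35550 / 133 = 267.29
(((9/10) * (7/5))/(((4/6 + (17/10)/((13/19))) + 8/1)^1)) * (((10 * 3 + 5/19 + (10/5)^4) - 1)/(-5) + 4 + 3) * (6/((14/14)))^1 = -574938/413155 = -1.39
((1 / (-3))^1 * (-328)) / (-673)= -328 / 2019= -0.16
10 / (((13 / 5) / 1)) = 50 / 13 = 3.85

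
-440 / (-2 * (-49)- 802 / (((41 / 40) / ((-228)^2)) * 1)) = 820 / 75801941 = 0.00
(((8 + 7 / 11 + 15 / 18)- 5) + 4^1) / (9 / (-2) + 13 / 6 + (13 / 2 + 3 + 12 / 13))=7267 / 6941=1.05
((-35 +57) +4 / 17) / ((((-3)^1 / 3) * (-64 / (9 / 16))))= 1701 / 8704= 0.20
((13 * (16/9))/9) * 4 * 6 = 1664/27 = 61.63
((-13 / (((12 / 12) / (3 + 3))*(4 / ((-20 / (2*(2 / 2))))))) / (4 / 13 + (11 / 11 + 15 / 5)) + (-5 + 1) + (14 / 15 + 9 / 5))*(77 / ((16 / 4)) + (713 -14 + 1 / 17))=361072009 / 11424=31606.44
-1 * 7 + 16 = 9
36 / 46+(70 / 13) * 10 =16334 / 299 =54.63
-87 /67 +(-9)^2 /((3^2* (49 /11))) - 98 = -319364 /3283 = -97.28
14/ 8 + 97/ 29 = 591/ 116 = 5.09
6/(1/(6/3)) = 12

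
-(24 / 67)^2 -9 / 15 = -16347 / 22445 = -0.73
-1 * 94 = -94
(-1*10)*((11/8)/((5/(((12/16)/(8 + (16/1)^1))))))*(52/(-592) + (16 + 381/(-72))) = -103741/113664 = -0.91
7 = 7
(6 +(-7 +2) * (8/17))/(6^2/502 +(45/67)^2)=69857818/10014309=6.98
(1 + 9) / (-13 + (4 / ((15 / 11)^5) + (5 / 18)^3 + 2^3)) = -182250000 / 75273479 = -2.42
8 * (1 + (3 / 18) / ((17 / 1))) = 412 / 51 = 8.08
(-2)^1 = -2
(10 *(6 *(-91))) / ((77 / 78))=-60840 / 11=-5530.91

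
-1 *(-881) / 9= 97.89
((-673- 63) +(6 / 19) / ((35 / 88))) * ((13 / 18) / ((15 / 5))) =-3177928 / 17955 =-176.99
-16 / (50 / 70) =-112 / 5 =-22.40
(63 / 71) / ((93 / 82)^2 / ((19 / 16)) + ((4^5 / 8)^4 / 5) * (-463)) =-1437255 / 40262662689583436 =-0.00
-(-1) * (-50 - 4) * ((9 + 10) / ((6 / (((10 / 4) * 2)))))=-855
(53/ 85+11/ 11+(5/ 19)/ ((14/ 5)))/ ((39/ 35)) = 38833/ 25194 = 1.54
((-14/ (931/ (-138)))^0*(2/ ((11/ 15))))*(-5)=-13.64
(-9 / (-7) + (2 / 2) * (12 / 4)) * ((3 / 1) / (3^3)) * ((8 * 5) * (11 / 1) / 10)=440 / 21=20.95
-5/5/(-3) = 1/3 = 0.33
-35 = -35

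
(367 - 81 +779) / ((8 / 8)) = 1065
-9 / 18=-1 / 2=-0.50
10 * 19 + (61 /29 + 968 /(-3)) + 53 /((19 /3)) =-201988 /1653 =-122.19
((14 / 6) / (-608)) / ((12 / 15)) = -35 / 7296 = -0.00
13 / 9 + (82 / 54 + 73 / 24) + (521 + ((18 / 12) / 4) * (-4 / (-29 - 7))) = 56921 / 108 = 527.05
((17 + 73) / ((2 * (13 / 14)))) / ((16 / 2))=315 / 52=6.06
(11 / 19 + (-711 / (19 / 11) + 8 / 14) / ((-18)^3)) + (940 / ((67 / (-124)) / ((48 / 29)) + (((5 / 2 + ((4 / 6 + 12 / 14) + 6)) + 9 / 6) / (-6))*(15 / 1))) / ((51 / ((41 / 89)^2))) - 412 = -52172582364676688009 / 126791025776998632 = -411.48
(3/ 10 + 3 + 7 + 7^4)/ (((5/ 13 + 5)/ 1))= 313469/ 700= 447.81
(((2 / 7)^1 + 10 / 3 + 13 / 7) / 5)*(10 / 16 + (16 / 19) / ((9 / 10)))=7015 / 4104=1.71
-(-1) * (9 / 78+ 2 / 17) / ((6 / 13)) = 0.50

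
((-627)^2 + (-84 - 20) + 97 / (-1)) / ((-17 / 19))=-7465632 / 17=-439154.82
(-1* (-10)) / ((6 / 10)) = 50 / 3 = 16.67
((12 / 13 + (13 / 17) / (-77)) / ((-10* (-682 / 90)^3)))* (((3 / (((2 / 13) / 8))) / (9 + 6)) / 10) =11327931 / 51904233689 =0.00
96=96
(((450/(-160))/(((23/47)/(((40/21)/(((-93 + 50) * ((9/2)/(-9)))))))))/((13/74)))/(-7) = 260850/629993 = 0.41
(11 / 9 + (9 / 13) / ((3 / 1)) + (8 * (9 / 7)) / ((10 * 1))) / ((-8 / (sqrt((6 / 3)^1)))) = -5081 * sqrt(2) / 16380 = -0.44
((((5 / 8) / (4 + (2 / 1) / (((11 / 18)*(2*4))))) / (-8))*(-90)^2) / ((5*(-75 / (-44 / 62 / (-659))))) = 3267 / 7926452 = 0.00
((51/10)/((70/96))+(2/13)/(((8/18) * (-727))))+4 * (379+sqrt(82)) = 4 * sqrt(82)+5037835073/3307850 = 1559.22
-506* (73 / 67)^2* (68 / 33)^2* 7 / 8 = -991812164 / 444411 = -2231.75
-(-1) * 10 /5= 2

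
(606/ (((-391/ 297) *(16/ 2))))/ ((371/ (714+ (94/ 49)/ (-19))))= -14952904560/ 135051791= -110.72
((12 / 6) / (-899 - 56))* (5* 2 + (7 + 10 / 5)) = -38 / 955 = -0.04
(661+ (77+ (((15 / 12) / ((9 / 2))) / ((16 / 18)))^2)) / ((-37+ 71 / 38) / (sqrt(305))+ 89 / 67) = -48347970969 * sqrt(305) / 1297788032- 278782578871 / 648894016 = -1080.24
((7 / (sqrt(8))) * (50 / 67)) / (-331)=-175 * sqrt(2) / 44354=-0.01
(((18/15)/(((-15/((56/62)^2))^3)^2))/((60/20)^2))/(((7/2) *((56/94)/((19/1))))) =4232059402544218112/134579570948871744320859375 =0.00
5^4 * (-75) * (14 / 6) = -109375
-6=-6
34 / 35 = 0.97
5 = 5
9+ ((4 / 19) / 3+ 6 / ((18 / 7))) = 650 / 57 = 11.40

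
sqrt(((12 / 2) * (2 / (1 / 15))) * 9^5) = 1458 * sqrt(5) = 3260.19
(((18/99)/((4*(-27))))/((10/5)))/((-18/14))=7/10692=0.00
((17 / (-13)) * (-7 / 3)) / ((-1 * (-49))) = 17 / 273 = 0.06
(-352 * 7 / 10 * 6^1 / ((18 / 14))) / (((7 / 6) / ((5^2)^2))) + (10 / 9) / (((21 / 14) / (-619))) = -16644380 / 27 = -616458.52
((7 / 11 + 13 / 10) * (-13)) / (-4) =2769 / 440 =6.29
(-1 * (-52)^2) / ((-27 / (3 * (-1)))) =-2704 / 9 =-300.44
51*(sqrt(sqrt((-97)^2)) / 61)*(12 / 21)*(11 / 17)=132*sqrt(97) / 427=3.04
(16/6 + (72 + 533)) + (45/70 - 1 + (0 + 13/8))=102301/168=608.93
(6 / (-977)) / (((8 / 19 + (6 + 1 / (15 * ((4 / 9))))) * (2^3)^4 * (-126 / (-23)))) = -2185 / 52460491776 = -0.00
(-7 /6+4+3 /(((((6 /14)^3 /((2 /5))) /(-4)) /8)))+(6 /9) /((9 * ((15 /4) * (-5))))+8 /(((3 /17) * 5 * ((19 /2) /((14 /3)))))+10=-36207979 /76950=-470.54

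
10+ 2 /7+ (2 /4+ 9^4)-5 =91935 /14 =6566.79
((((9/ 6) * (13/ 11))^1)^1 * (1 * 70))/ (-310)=-273/ 682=-0.40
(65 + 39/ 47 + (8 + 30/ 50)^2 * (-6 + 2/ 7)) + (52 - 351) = -1078789/ 1645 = -655.80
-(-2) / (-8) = -1 / 4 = -0.25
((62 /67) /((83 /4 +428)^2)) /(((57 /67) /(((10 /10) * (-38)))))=-1984 /9666075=-0.00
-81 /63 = -9 /7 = -1.29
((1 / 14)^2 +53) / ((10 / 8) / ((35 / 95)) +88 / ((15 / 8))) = 155835 / 147959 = 1.05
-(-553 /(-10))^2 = -305809 /100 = -3058.09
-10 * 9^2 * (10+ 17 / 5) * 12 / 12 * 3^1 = -32562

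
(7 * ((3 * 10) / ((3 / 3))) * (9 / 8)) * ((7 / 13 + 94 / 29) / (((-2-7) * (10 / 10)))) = -149625 / 1508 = -99.22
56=56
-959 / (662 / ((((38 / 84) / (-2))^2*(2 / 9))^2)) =-17853977 / 95345921664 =-0.00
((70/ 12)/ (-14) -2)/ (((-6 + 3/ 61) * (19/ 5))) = 8845/ 82764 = 0.11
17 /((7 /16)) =272 /7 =38.86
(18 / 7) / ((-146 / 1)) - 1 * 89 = -45488 / 511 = -89.02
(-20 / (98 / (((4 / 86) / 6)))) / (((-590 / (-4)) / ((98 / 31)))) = -8 / 235941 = -0.00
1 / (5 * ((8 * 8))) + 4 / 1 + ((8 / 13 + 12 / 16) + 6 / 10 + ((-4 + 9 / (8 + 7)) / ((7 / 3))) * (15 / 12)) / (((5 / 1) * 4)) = 583903 / 145600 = 4.01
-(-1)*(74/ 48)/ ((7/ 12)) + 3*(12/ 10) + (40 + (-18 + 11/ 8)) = 8293/ 280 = 29.62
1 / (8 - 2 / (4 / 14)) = 1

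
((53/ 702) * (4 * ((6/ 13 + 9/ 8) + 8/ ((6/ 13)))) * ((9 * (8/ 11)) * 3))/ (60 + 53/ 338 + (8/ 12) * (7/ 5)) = 6257180/ 3406997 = 1.84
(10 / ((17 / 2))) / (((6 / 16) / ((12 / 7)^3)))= 92160 / 5831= 15.81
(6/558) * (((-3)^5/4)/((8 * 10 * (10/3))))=-243/99200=-0.00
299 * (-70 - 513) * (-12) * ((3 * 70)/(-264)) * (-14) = 23295090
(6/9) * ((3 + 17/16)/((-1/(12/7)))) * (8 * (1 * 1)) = -260/7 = -37.14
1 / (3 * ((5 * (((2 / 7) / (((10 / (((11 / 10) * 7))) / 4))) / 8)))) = 20 / 33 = 0.61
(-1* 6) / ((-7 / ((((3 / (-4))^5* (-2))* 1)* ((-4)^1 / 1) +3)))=423 / 448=0.94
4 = 4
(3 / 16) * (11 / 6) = 11 / 32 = 0.34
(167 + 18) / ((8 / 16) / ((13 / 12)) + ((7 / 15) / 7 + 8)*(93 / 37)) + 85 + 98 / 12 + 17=35635603 / 299238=119.09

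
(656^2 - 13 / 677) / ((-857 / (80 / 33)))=-23306996720 / 19146237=-1217.31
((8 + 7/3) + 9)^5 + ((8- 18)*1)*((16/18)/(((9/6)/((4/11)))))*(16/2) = 7219878368/2673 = 2701039.42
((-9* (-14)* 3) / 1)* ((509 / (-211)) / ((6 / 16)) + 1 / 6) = -499779 / 211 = -2368.62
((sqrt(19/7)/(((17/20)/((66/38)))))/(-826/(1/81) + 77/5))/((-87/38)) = 2200 *sqrt(133)/1154197303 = 0.00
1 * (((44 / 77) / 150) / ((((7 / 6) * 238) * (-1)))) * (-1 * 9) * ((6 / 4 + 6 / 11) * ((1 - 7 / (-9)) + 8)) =72 / 29155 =0.00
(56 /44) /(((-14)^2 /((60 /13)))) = 30 /1001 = 0.03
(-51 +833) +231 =1013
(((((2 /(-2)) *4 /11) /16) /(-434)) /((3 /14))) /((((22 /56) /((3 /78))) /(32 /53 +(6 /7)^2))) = 158 /4933929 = 0.00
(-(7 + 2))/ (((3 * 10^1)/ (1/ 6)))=-1/ 20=-0.05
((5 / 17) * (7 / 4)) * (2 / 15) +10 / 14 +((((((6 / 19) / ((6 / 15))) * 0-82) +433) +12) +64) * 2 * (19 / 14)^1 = 828085 / 714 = 1159.78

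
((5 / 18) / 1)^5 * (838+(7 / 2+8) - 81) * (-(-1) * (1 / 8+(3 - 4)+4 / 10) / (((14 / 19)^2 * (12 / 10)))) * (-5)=164723171875 / 35554111488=4.63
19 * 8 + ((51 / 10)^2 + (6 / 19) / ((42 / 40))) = 2371533 / 13300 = 178.31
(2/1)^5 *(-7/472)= -28/59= -0.47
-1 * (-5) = 5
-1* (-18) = 18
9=9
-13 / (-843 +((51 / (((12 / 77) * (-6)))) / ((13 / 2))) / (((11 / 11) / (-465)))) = -0.00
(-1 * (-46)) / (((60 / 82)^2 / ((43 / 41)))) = 40549 / 450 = 90.11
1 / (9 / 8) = 8 / 9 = 0.89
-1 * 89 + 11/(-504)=-44867/504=-89.02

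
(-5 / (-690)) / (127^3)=1 / 282676854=0.00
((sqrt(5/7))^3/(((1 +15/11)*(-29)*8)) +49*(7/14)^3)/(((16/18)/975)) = 429975/64 - 37125*sqrt(35)/181888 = 6717.15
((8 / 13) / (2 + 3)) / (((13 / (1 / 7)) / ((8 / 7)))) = 64 / 41405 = 0.00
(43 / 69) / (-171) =-43 / 11799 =-0.00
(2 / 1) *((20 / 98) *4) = 80 / 49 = 1.63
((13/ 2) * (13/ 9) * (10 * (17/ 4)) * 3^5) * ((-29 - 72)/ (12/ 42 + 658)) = -30468165/ 2048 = -14877.03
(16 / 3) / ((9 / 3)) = 16 / 9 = 1.78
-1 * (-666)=666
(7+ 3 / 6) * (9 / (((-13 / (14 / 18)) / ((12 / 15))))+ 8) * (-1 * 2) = -1476 / 13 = -113.54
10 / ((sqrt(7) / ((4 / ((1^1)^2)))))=40 * sqrt(7) / 7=15.12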